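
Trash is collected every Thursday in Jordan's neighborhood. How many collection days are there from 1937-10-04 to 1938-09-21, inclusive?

50 Thursdays

1937-10-04 is a Monday.
That's 353 days from start to end, counting both.
353 = 7 × 50 + 3, so there are 50 full weeks plus 3 extra days.
Each full week contributes one Thursday: 50 so far.
The 3 extra days are Monday, Tuesday, Wednesday — none qualify.
Total: 50 + 0 = 50.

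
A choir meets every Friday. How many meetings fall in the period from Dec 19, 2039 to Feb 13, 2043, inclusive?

165 Fridays

Dec 19, 2039 is a Monday.
The range spans 1153 days (inclusive of both endpoints).
1153 = 7 × 164 + 5, so there are 164 full weeks plus 5 extra days.
Each full week contributes one Friday: 164 so far.
The 5 extra days are Mon, Tue, Wed, Thu, Fri — 1 of them qualifies.
Total: 164 + 1 = 165.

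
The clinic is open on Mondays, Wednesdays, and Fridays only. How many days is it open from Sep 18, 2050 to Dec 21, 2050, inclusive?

41

Sep 18, 2050 is a Sunday.
The range spans 95 days (inclusive of both endpoints).
95 = 7 × 13 + 4, so there are 13 full weeks plus 4 extra days.
Each full week contributes 3 days from the set (Mon, Wed, Fri): 13 × 3 = 39.
The 4 extra days are Sun, Mon, Tue, Wed — 2 of them qualify.
Total: 39 + 2 = 41.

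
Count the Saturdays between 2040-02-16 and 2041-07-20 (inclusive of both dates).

2040-02-16 is a Thursday.
The range spans 521 days (inclusive of both endpoints).
521 = 7 × 74 + 3, so there are 74 full weeks plus 3 extra days.
Each full week contributes one Saturday: 74 so far.
The 3 extra days are Thursday, Friday, Saturday — 1 of them qualifies.
Total: 74 + 1 = 75.

75 Saturdays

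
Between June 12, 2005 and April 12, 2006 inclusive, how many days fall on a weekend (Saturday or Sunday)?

June 12, 2005 is a Sunday.
From June 12, 2005 to April 12, 2006 is 305 days inclusive.
305 = 7 × 43 + 4, so there are 43 full weeks plus 4 extra days.
Each full week contributes 2 weekend days (Sat, Sun): 43 × 2 = 86.
The 4 extra days are Sunday, Monday, Tuesday, Wednesday — 1 of them qualifies.
Total: 86 + 1 = 87.

87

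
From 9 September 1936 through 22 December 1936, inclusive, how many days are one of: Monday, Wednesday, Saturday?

9 September 1936 is a Wednesday.
From 9 September 1936 to 22 December 1936 is 105 days inclusive.
105 = 7 × 15, so the span is exactly 15 full weeks.
Each full week contributes 3 days from the set (Mon, Wed, Sat): 15 × 3 = 45.

45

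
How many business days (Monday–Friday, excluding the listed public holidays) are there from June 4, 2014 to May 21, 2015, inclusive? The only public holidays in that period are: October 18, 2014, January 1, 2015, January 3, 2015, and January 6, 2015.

250

June 4, 2014 is a Wednesday.
From June 4, 2014 to May 21, 2015 is 352 days inclusive.
352 = 7 × 50 + 2, so there are 50 full weeks plus 2 extra days.
Each full week contributes 5 weekdays (Mon–Fri): 50 × 5 = 250.
The 2 extra days are Wed, Thu — 2 of them qualify.
Total: 250 + 2 = 252.
Holidays: October 18, 2014 (Sat); January 1, 2015 (Thu); January 3, 2015 (Sat); January 6, 2015 (Tue).
2 of the 4 holidays fall on weekdays; the rest are weekends and were already excluded.
Business days: 252 − 2 = 250.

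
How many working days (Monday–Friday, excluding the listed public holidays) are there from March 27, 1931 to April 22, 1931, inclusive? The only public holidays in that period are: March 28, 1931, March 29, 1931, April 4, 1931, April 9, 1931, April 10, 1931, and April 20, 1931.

16

March 27, 1931 is a Friday.
From March 27, 1931 to April 22, 1931 is 27 days inclusive.
27 = 7 × 3 + 6, so there are 3 full weeks plus 6 extra days.
Each full week contributes 5 weekdays (Mon–Fri): 3 × 5 = 15.
The 6 extra days are Friday, Saturday, Sunday, Monday, Tuesday, Wednesday — 4 of them qualify.
Total: 15 + 4 = 19.
Holidays: March 28, 1931 (Sat); March 29, 1931 (Sun); April 4, 1931 (Sat); April 9, 1931 (Thu); April 10, 1931 (Fri); April 20, 1931 (Mon).
3 of the 6 holidays fall on weekdays; the rest are weekends and were already excluded.
Business days: 19 − 3 = 16.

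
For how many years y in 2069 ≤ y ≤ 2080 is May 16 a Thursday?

3

Day of week of May 16 in each year:
2069: Thu ✓, 2070: Fri, 2071: Sat, 2072: Mon, 2073: Tue, 2074: Wed, 2075: Thu ✓, 2076: Sat, 2077: Sun, 2078: Mon, 2079: Tue, 2080: Thu ✓
Thursdays: 2069, 2075, 2080.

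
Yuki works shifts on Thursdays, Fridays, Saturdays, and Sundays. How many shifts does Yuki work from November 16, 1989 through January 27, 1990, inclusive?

November 16, 1989 is a Thursday.
From November 16, 1989 to January 27, 1990 is 73 days inclusive.
73 = 7 × 10 + 3, so there are 10 full weeks plus 3 extra days.
Each full week contributes 4 days from the set (Thu, Fri, Sat, Sun): 10 × 4 = 40.
The 3 extra days are Thursday, Friday, Saturday — 3 of them qualify.
Total: 40 + 3 = 43.

43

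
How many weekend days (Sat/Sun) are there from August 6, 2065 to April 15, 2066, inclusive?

August 6, 2065 is a Thursday.
The range spans 253 days (inclusive of both endpoints).
253 = 7 × 36 + 1, so there are 36 full weeks plus 1 extra day.
Each full week contributes 2 weekend days (Sat, Sun): 36 × 2 = 72.
The 1 extra day is Thursday — none qualify.
Total: 72 + 0 = 72.

72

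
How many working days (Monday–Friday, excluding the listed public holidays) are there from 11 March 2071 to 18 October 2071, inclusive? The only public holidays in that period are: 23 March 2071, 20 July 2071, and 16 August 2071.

156 working days

11 March 2071 is a Wednesday.
The range spans 222 days (inclusive of both endpoints).
222 = 7 × 31 + 5, so there are 31 full weeks plus 5 extra days.
Each full week contributes 5 weekdays (Mon–Fri): 31 × 5 = 155.
The 5 extra days are Wed, Thu, Fri, Sat, Sun — 3 of them qualify.
Total: 155 + 3 = 158.
Holidays: 23 March 2071 (Mon); 20 July 2071 (Mon); 16 August 2071 (Sun).
2 of the 3 holidays fall on weekdays; the rest are weekends and were already excluded.
Business days: 158 − 2 = 156.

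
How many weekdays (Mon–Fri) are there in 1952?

262

1 January 1952 is a Tuesday.
From 1 January 1952 to 31 December 1952 is 366 days inclusive.
366 = 7 × 52 + 2, so there are 52 full weeks plus 2 extra days.
Each full week contributes 5 weekdays (Mon–Fri): 52 × 5 = 260.
The 2 extra days are Tuesday, Wednesday — 2 of them qualify.
Total: 260 + 2 = 262.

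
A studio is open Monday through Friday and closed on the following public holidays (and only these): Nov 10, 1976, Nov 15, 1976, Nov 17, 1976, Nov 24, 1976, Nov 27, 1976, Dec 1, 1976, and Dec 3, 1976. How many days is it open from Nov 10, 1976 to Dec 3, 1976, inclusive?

12 business days

Nov 10, 1976 is a Wednesday.
That's 24 days from start to end, counting both.
24 = 7 × 3 + 3, so there are 3 full weeks plus 3 extra days.
Each full week contributes 5 weekdays (Mon–Fri): 3 × 5 = 15.
The 3 extra days are Wed, Thu, Fri — 3 of them qualify.
Total: 15 + 3 = 18.
Holidays: Nov 10, 1976 (Wed); Nov 15, 1976 (Mon); Nov 17, 1976 (Wed); Nov 24, 1976 (Wed); Nov 27, 1976 (Sat); Dec 1, 1976 (Wed); Dec 3, 1976 (Fri).
6 of the 7 holidays fall on weekdays; the rest are weekends and were already excluded.
Business days: 18 − 6 = 12.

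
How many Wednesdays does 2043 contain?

52

1 January 2043 is a Thursday.
The range spans 365 days (inclusive of both endpoints).
365 = 7 × 52 + 1, so there are 52 full weeks plus 1 extra day.
Each full week contributes one Wednesday: 52 so far.
The 1 extra day is Thursday — none qualify.
Total: 52 + 0 = 52.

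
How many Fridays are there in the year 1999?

53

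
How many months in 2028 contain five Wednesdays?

A month has five Wednesdays exactly when Wednesday falls within its first (length − 28) days.
Jan: 31 days, starts Sat → 5 of Sat, Sun, Mon
Feb: 29 days, starts Tue → 5 of Tue
Mar: 31 days, starts Wed → 5 of Wed, Thu, Fri ✓
Apr: 30 days, starts Sat → 5 of Sat, Sun
May: 31 days, starts Mon → 5 of Mon, Tue, Wed ✓
Jun: 30 days, starts Thu → 5 of Thu, Fri
Jul: 31 days, starts Sat → 5 of Sat, Sun, Mon
Aug: 31 days, starts Tue → 5 of Tue, Wed, Thu ✓
Sep: 30 days, starts Fri → 5 of Fri, Sat
Oct: 31 days, starts Sun → 5 of Sun, Mon, Tue
Nov: 30 days, starts Wed → 5 of Wed, Thu ✓
Dec: 31 days, starts Fri → 5 of Fri, Sat, Sun
Months with five Wednesdays: Mar, May, Aug, Nov.

4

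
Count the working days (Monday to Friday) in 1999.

1 January 1999 is a Friday.
The range spans 365 days (inclusive of both endpoints).
365 = 7 × 52 + 1, so there are 52 full weeks plus 1 extra day.
Each full week contributes 5 weekdays (Mon–Fri): 52 × 5 = 260.
The 1 extra day is Friday — 1 of them qualifies.
Total: 260 + 1 = 261.

261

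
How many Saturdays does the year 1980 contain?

52

1 January 1980 is a Tuesday.
The range spans 366 days (inclusive of both endpoints).
366 = 7 × 52 + 2, so there are 52 full weeks plus 2 extra days.
Each full week contributes one Saturday: 52 so far.
The 2 extra days are Tuesday, Wednesday — none qualify.
Total: 52 + 0 = 52.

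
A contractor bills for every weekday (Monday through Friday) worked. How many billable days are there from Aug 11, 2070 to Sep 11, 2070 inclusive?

24 weekdays

Aug 11, 2070 is a Monday.
The range spans 32 days (inclusive of both endpoints).
32 = 7 × 4 + 4, so there are 4 full weeks plus 4 extra days.
Each full week contributes 5 weekdays (Mon–Fri): 4 × 5 = 20.
The 4 extra days are Monday, Tuesday, Wednesday, Thursday — 4 of them qualify.
Total: 20 + 4 = 24.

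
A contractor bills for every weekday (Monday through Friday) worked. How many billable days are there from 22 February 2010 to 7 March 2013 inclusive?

794 weekdays

22 February 2010 is a Monday.
From 22 February 2010 to 7 March 2013 is 1110 days inclusive.
1110 = 7 × 158 + 4, so there are 158 full weeks plus 4 extra days.
Each full week contributes 5 weekdays (Mon–Fri): 158 × 5 = 790.
The 4 extra days are Monday, Tuesday, Wednesday, Thursday — 4 of them qualify.
Total: 790 + 4 = 794.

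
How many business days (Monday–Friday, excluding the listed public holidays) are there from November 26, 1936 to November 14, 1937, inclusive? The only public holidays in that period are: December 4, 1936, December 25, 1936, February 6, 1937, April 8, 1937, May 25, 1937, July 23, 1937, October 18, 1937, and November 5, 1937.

November 26, 1936 is a Thursday.
That's 354 days from start to end, counting both.
354 = 7 × 50 + 4, so there are 50 full weeks plus 4 extra days.
Each full week contributes 5 weekdays (Mon–Fri): 50 × 5 = 250.
The 4 extra days are Thu, Fri, Sat, Sun — 2 of them qualify.
Total: 250 + 2 = 252.
Holidays: December 4, 1936 (Fri); December 25, 1936 (Fri); February 6, 1937 (Sat); April 8, 1937 (Thu); May 25, 1937 (Tue); July 23, 1937 (Fri); October 18, 1937 (Mon); November 5, 1937 (Fri).
7 of the 8 holidays fall on weekdays; the rest are weekends and were already excluded.
Business days: 252 − 7 = 245.

245 business days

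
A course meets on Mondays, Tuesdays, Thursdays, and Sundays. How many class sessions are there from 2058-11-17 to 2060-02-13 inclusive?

2058-11-17 is a Sunday.
From 2058-11-17 to 2060-02-13 is 454 days inclusive.
454 = 7 × 64 + 6, so there are 64 full weeks plus 6 extra days.
Each full week contributes 4 days from the set (Mon, Tue, Thu, Sun): 64 × 4 = 256.
The 6 extra days are Sunday, Monday, Tuesday, Wednesday, Thursday, Friday — 4 of them qualify.
Total: 256 + 4 = 260.

260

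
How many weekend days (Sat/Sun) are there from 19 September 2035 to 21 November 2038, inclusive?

19 September 2035 is a Wednesday.
From 19 September 2035 to 21 November 2038 is 1160 days inclusive.
1160 = 7 × 165 + 5, so there are 165 full weeks plus 5 extra days.
Each full week contributes 2 weekend days (Sat, Sun): 165 × 2 = 330.
The 5 extra days are Wed, Thu, Fri, Sat, Sun — 2 of them qualify.
Total: 330 + 2 = 332.

332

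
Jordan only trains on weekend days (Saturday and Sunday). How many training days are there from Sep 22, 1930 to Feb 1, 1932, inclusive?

Sep 22, 1930 is a Monday.
The range spans 498 days (inclusive of both endpoints).
498 = 7 × 71 + 1, so there are 71 full weeks plus 1 extra day.
Each full week contributes 2 weekend days (Sat, Sun): 71 × 2 = 142.
The 1 extra day is Monday — none qualify.
Total: 142 + 0 = 142.

142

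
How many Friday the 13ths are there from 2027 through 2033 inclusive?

10

Friday-the-13ths by year:
2027: Aug
2028: Oct
2029: Apr, Jul
2030: Sep, Dec
2031: Jun
2032: Feb, Aug
2033: May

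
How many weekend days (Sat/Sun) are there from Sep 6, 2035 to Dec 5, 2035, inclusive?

Sep 6, 2035 is a Thursday.
The range spans 91 days (inclusive of both endpoints).
91 = 7 × 13, so the span is exactly 13 full weeks.
Each full week contributes 2 weekend days (Sat, Sun): 13 × 2 = 26.
Total: 26.

26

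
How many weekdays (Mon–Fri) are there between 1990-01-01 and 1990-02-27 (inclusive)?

1990-01-01 is a Monday.
The range spans 58 days (inclusive of both endpoints).
58 = 7 × 8 + 2, so there are 8 full weeks plus 2 extra days.
Each full week contributes 5 weekdays (Mon–Fri): 8 × 5 = 40.
The 2 extra days are Mon, Tue — 2 of them qualify.
Total: 40 + 2 = 42.

42 weekdays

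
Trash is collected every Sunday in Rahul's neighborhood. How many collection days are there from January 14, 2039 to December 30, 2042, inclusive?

207

January 14, 2039 is a Friday.
The range spans 1447 days (inclusive of both endpoints).
1447 = 7 × 206 + 5, so there are 206 full weeks plus 5 extra days.
Each full week contributes one Sunday: 206 so far.
The 5 extra days are Fri, Sat, Sun, Mon, Tue — 1 of them qualifies.
Total: 206 + 1 = 207.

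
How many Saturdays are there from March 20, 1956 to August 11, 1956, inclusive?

21 Saturdays

March 20, 1956 is a Tuesday.
That's 145 days from start to end, counting both.
145 = 7 × 20 + 5, so there are 20 full weeks plus 5 extra days.
Each full week contributes one Saturday: 20 so far.
The 5 extra days are Tue, Wed, Thu, Fri, Sat — 1 of them qualifies.
Total: 20 + 1 = 21.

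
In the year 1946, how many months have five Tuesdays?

5

A month has five Tuesdays exactly when Tuesday falls within its first (length − 28) days.
Jan: 31 days, starts Tue → 5 of Tue, Wed, Thu ✓
Feb: 28 days, starts Fri → 5 of (none)
Mar: 31 days, starts Fri → 5 of Fri, Sat, Sun
Apr: 30 days, starts Mon → 5 of Mon, Tue ✓
May: 31 days, starts Wed → 5 of Wed, Thu, Fri
Jun: 30 days, starts Sat → 5 of Sat, Sun
Jul: 31 days, starts Mon → 5 of Mon, Tue, Wed ✓
Aug: 31 days, starts Thu → 5 of Thu, Fri, Sat
Sep: 30 days, starts Sun → 5 of Sun, Mon
Oct: 31 days, starts Tue → 5 of Tue, Wed, Thu ✓
Nov: 30 days, starts Fri → 5 of Fri, Sat
Dec: 31 days, starts Sun → 5 of Sun, Mon, Tue ✓
Months with five Tuesdays: Jan, Apr, Jul, Oct, Dec.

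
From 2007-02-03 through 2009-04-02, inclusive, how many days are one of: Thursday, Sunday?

226

2007-02-03 is a Saturday.
From 2007-02-03 to 2009-04-02 is 790 days inclusive.
790 = 7 × 112 + 6, so there are 112 full weeks plus 6 extra days.
Each full week contributes 2 days from the set (Thu, Sun): 112 × 2 = 224.
The 6 extra days are Saturday, Sunday, Monday, Tuesday, Wednesday, Thursday — 2 of them qualify.
Total: 224 + 2 = 226.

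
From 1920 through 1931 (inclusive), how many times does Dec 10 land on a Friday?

Day of week of December 10 in each year:
1920: Fri ✓, 1921: Sat, 1922: Sun, 1923: Mon, 1924: Wed, 1925: Thu, 1926: Fri ✓, 1927: Sat, 1928: Mon, 1929: Tue, 1930: Wed, 1931: Thu
Fridays: 1920, 1926.

2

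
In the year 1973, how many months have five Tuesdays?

A month has five Tuesdays exactly when Tuesday falls within its first (length − 28) days.
Jan: 31 days, starts Mon → 5 of Mon, Tue, Wed ✓
Feb: 28 days, starts Thu → 5 of (none)
Mar: 31 days, starts Thu → 5 of Thu, Fri, Sat
Apr: 30 days, starts Sun → 5 of Sun, Mon
May: 31 days, starts Tue → 5 of Tue, Wed, Thu ✓
Jun: 30 days, starts Fri → 5 of Fri, Sat
Jul: 31 days, starts Sun → 5 of Sun, Mon, Tue ✓
Aug: 31 days, starts Wed → 5 of Wed, Thu, Fri
Sep: 30 days, starts Sat → 5 of Sat, Sun
Oct: 31 days, starts Mon → 5 of Mon, Tue, Wed ✓
Nov: 30 days, starts Thu → 5 of Thu, Fri
Dec: 31 days, starts Sat → 5 of Sat, Sun, Mon
Months with five Tuesdays: Jan, May, Jul, Oct.

4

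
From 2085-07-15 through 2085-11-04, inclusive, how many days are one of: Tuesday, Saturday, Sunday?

2085-07-15 is a Sunday.
That's 113 days from start to end, counting both.
113 = 7 × 16 + 1, so there are 16 full weeks plus 1 extra day.
Each full week contributes 3 days from the set (Tue, Sat, Sun): 16 × 3 = 48.
The 1 extra day is Sun — 1 of them qualifies.
Total: 48 + 1 = 49.

49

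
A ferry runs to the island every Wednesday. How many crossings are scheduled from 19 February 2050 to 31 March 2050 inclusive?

19 February 2050 is a Saturday.
From 19 February 2050 to 31 March 2050 is 41 days inclusive.
41 = 7 × 5 + 6, so there are 5 full weeks plus 6 extra days.
Each full week contributes one Wednesday: 5 so far.
The 6 extra days are Sat, Sun, Mon, Tue, Wed, Thu — 1 of them qualifies.
Total: 5 + 1 = 6.

6 Wednesdays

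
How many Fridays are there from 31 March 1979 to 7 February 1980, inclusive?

44

31 March 1979 is a Saturday.
From 31 March 1979 to 7 February 1980 is 314 days inclusive.
314 = 7 × 44 + 6, so there are 44 full weeks plus 6 extra days.
Each full week contributes one Friday: 44 so far.
The 6 extra days are Sat, Sun, Mon, Tue, Wed, Thu — none qualify.
Total: 44 + 0 = 44.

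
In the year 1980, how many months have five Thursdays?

A month has five Thursdays exactly when Thursday falls within its first (length − 28) days.
Jan: 31 days, starts Tue → 5 of Tue, Wed, Thu ✓
Feb: 29 days, starts Fri → 5 of Fri
Mar: 31 days, starts Sat → 5 of Sat, Sun, Mon
Apr: 30 days, starts Tue → 5 of Tue, Wed
May: 31 days, starts Thu → 5 of Thu, Fri, Sat ✓
Jun: 30 days, starts Sun → 5 of Sun, Mon
Jul: 31 days, starts Tue → 5 of Tue, Wed, Thu ✓
Aug: 31 days, starts Fri → 5 of Fri, Sat, Sun
Sep: 30 days, starts Mon → 5 of Mon, Tue
Oct: 31 days, starts Wed → 5 of Wed, Thu, Fri ✓
Nov: 30 days, starts Sat → 5 of Sat, Sun
Dec: 31 days, starts Mon → 5 of Mon, Tue, Wed
Months with five Thursdays: Jan, May, Jul, Oct.

4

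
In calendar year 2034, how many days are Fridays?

52

Jan 1, 2034 is a Sunday.
That's 365 days from start to end, counting both.
365 = 7 × 52 + 1, so there are 52 full weeks plus 1 extra day.
Each full week contributes one Friday: 52 so far.
The 1 extra day is Sunday — none qualify.
Total: 52 + 0 = 52.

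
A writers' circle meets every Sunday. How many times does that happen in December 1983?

December 1, 1983 is a Thursday.
That's 31 days from start to end, counting both.
31 = 7 × 4 + 3, so there are 4 full weeks plus 3 extra days.
Each full week contributes one Sunday: 4 so far.
The 3 extra days are Thursday, Friday, Saturday — none qualify.
Total: 4 + 0 = 4.

4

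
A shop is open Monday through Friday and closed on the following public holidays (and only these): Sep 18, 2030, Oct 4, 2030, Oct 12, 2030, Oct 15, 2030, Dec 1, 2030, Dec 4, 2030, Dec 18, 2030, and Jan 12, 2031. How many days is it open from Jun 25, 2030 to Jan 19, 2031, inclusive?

144 working days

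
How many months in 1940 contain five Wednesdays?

A month has five Wednesdays exactly when Wednesday falls within its first (length − 28) days.
Jan: 31 days, starts Mon → 5 of Mon, Tue, Wed ✓
Feb: 29 days, starts Thu → 5 of Thu
Mar: 31 days, starts Fri → 5 of Fri, Sat, Sun
Apr: 30 days, starts Mon → 5 of Mon, Tue
May: 31 days, starts Wed → 5 of Wed, Thu, Fri ✓
Jun: 30 days, starts Sat → 5 of Sat, Sun
Jul: 31 days, starts Mon → 5 of Mon, Tue, Wed ✓
Aug: 31 days, starts Thu → 5 of Thu, Fri, Sat
Sep: 30 days, starts Sun → 5 of Sun, Mon
Oct: 31 days, starts Tue → 5 of Tue, Wed, Thu ✓
Nov: 30 days, starts Fri → 5 of Fri, Sat
Dec: 31 days, starts Sun → 5 of Sun, Mon, Tue
Months with five Wednesdays: Jan, May, Jul, Oct.

4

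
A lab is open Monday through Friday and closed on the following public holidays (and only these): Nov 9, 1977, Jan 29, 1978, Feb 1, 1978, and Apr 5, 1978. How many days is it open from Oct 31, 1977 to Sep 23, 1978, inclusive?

Oct 31, 1977 is a Monday.
The range spans 328 days (inclusive of both endpoints).
328 = 7 × 46 + 6, so there are 46 full weeks plus 6 extra days.
Each full week contributes 5 weekdays (Mon–Fri): 46 × 5 = 230.
The 6 extra days are Monday, Tuesday, Wednesday, Thursday, Friday, Saturday — 5 of them qualify.
Total: 230 + 5 = 235.
Holidays: Nov 9, 1977 (Wed); Jan 29, 1978 (Sun); Feb 1, 1978 (Wed); Apr 5, 1978 (Wed).
3 of the 4 holidays fall on weekdays; the rest are weekends and were already excluded.
Business days: 235 − 3 = 232.

232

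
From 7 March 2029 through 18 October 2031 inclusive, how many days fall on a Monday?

7 March 2029 is a Wednesday.
From 7 March 2029 to 18 October 2031 is 956 days inclusive.
956 = 7 × 136 + 4, so there are 136 full weeks plus 4 extra days.
Each full week contributes one Monday: 136 so far.
The 4 extra days are Wed, Thu, Fri, Sat — none qualify.
Total: 136 + 0 = 136.

136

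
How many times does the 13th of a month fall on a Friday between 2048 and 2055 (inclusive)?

Friday-the-13ths by year:
2048: Mar, Nov
2049: Aug
2050: May
2051: Jan, Oct
2052: Sep, Dec
2053: Jun
2054: Feb, Mar, Nov
2055: Aug

13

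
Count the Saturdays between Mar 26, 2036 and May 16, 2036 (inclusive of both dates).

Mar 26, 2036 is a Wednesday.
The range spans 52 days (inclusive of both endpoints).
52 = 7 × 7 + 3, so there are 7 full weeks plus 3 extra days.
Each full week contributes one Saturday: 7 so far.
The 3 extra days are Wed, Thu, Fri — none qualify.
Total: 7 + 0 = 7.

7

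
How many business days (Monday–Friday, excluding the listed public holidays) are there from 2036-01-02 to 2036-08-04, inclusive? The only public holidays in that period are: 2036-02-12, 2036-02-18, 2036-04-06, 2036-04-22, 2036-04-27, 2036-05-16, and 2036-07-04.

149 business days

2036-01-02 is a Wednesday.
That's 216 days from start to end, counting both.
216 = 7 × 30 + 6, so there are 30 full weeks plus 6 extra days.
Each full week contributes 5 weekdays (Mon–Fri): 30 × 5 = 150.
The 6 extra days are Wed, Thu, Fri, Sat, Sun, Mon — 4 of them qualify.
Total: 150 + 4 = 154.
Holidays: 2036-02-12 (Tue); 2036-02-18 (Mon); 2036-04-06 (Sun); 2036-04-22 (Tue); 2036-04-27 (Sun); 2036-05-16 (Fri); 2036-07-04 (Fri).
5 of the 7 holidays fall on weekdays; the rest are weekends and were already excluded.
Business days: 154 − 5 = 149.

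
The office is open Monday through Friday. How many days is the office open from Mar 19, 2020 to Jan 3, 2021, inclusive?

207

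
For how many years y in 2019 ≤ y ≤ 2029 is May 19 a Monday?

Day of week of May 19 in each year:
2019: Sun, 2020: Tue, 2021: Wed, 2022: Thu, 2023: Fri, 2024: Sun, 2025: Mon ✓, 2026: Tue, 2027: Wed, 2028: Fri, 2029: Sat
Mondays: 2025.

1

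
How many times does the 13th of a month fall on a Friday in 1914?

3

The 13th falls on a Friday when the month's 13th has weekday Fri.
Jan 13 is Tue; Feb 13 is Fri ✓; Mar 13 is Fri ✓; Apr 13 is Mon; May 13 is Wed; Jun 13 is Sat; Jul 13 is Mon; Aug 13 is Thu; Sep 13 is Sun; Oct 13 is Tue; Nov 13 is Fri ✓; Dec 13 is Sun.
Friday the 13ths: Feb, Mar, Nov.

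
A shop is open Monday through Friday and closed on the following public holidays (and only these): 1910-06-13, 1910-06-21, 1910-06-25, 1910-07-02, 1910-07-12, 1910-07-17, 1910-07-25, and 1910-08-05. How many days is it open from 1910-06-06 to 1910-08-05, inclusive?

1910-06-06 is a Monday.
From 1910-06-06 to 1910-08-05 is 61 days inclusive.
61 = 7 × 8 + 5, so there are 8 full weeks plus 5 extra days.
Each full week contributes 5 weekdays (Mon–Fri): 8 × 5 = 40.
The 5 extra days are Mon, Tue, Wed, Thu, Fri — 5 of them qualify.
Total: 40 + 5 = 45.
Holidays: 1910-06-13 (Mon); 1910-06-21 (Tue); 1910-06-25 (Sat); 1910-07-02 (Sat); 1910-07-12 (Tue); 1910-07-17 (Sun); 1910-07-25 (Mon); 1910-08-05 (Fri).
5 of the 8 holidays fall on weekdays; the rest are weekends and were already excluded.
Business days: 45 − 5 = 40.

40 working days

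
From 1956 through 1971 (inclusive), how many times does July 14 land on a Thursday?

2

Day of week of July 14 in each year:
1956: Sat, 1957: Sun, 1958: Mon, 1959: Tue, 1960: Thu ✓, 1961: Fri, 1962: Sat, 1963: Sun, 1964: Tue, 1965: Wed, 1966: Thu ✓, 1967: Fri, 1968: Sun, 1969: Mon, 1970: Tue, 1971: Wed
Thursdays: 1960, 1966.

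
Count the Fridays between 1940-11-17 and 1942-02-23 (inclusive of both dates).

1940-11-17 is a Sunday.
From 1940-11-17 to 1942-02-23 is 464 days inclusive.
464 = 7 × 66 + 2, so there are 66 full weeks plus 2 extra days.
Each full week contributes one Friday: 66 so far.
The 2 extra days are Sunday, Monday — none qualify.
Total: 66 + 0 = 66.

66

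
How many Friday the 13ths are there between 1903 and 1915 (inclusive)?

Friday-the-13ths by year:
1903: Feb, Mar, Nov
1904: May
1905: Jan, Oct
1906: Apr, Jul
1907: Sep, Dec
1908: Mar, Nov
1909: Aug
1910: May
1911: Jan, Oct
1912: Sep, Dec
1913: Jun
1914: Feb, Mar, Nov
1915: Aug

23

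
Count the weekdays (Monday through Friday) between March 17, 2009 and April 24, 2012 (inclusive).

811

March 17, 2009 is a Tuesday.
The range spans 1135 days (inclusive of both endpoints).
1135 = 7 × 162 + 1, so there are 162 full weeks plus 1 extra day.
Each full week contributes 5 weekdays (Mon–Fri): 162 × 5 = 810.
The 1 extra day is Tuesday — 1 of them qualifies.
Total: 810 + 1 = 811.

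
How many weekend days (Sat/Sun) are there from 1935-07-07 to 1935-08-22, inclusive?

1935-07-07 is a Sunday.
That's 47 days from start to end, counting both.
47 = 7 × 6 + 5, so there are 6 full weeks plus 5 extra days.
Each full week contributes 2 weekend days (Sat, Sun): 6 × 2 = 12.
The 5 extra days are Sun, Mon, Tue, Wed, Thu — 1 of them qualifies.
Total: 12 + 1 = 13.

13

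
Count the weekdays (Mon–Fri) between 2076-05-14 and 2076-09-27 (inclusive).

97 weekdays

2076-05-14 is a Thursday.
The range spans 137 days (inclusive of both endpoints).
137 = 7 × 19 + 4, so there are 19 full weeks plus 4 extra days.
Each full week contributes 5 weekdays (Mon–Fri): 19 × 5 = 95.
The 4 extra days are Thu, Fri, Sat, Sun — 2 of them qualify.
Total: 95 + 2 = 97.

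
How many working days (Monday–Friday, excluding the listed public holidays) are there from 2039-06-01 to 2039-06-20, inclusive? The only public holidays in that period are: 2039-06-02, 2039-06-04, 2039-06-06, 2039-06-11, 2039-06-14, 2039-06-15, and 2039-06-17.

9

2039-06-01 is a Wednesday.
That's 20 days from start to end, counting both.
20 = 7 × 2 + 6, so there are 2 full weeks plus 6 extra days.
Each full week contributes 5 weekdays (Mon–Fri): 2 × 5 = 10.
The 6 extra days are Wednesday, Thursday, Friday, Saturday, Sunday, Monday — 4 of them qualify.
Total: 10 + 4 = 14.
Holidays: 2039-06-02 (Thu); 2039-06-04 (Sat); 2039-06-06 (Mon); 2039-06-11 (Sat); 2039-06-14 (Tue); 2039-06-15 (Wed); 2039-06-17 (Fri).
5 of the 7 holidays fall on weekdays; the rest are weekends and were already excluded.
Business days: 14 − 5 = 9.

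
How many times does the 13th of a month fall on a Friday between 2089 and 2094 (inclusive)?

10

Friday-the-13ths by year:
2089: May
2090: Jan, Oct
2091: Apr, Jul
2092: Jun
2093: Feb, Mar, Nov
2094: Aug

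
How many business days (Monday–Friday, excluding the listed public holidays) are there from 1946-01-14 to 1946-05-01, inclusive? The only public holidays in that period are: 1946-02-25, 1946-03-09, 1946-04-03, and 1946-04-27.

76 business days

1946-01-14 is a Monday.
That's 108 days from start to end, counting both.
108 = 7 × 15 + 3, so there are 15 full weeks plus 3 extra days.
Each full week contributes 5 weekdays (Mon–Fri): 15 × 5 = 75.
The 3 extra days are Monday, Tuesday, Wednesday — 3 of them qualify.
Total: 75 + 3 = 78.
Holidays: 1946-02-25 (Mon); 1946-03-09 (Sat); 1946-04-03 (Wed); 1946-04-27 (Sat).
2 of the 4 holidays fall on weekdays; the rest are weekends and were already excluded.
Business days: 78 − 2 = 76.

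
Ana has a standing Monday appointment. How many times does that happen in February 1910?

1910-02-01 is a Tuesday.
The range spans 28 days (inclusive of both endpoints).
28 = 7 × 4, so the span is exactly 4 full weeks.
Each full week contributes one Monday: 4 so far.

4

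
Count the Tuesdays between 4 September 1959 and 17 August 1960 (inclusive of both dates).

50

4 September 1959 is a Friday.
From 4 September 1959 to 17 August 1960 is 349 days inclusive.
349 = 7 × 49 + 6, so there are 49 full weeks plus 6 extra days.
Each full week contributes one Tuesday: 49 so far.
The 6 extra days are Friday, Saturday, Sunday, Monday, Tuesday, Wednesday — 1 of them qualifies.
Total: 49 + 1 = 50.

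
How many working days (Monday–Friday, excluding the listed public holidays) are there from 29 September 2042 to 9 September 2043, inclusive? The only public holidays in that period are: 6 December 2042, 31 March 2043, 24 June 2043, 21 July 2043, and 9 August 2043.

245

29 September 2042 is a Monday.
The range spans 346 days (inclusive of both endpoints).
346 = 7 × 49 + 3, so there are 49 full weeks plus 3 extra days.
Each full week contributes 5 weekdays (Mon–Fri): 49 × 5 = 245.
The 3 extra days are Mon, Tue, Wed — 3 of them qualify.
Total: 245 + 3 = 248.
Holidays: 6 December 2042 (Sat); 31 March 2043 (Tue); 24 June 2043 (Wed); 21 July 2043 (Tue); 9 August 2043 (Sun).
3 of the 5 holidays fall on weekdays; the rest are weekends and were already excluded.
Business days: 248 − 3 = 245.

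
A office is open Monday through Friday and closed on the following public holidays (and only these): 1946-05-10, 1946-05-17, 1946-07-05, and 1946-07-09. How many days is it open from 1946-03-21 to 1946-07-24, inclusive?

1946-03-21 is a Thursday.
That's 126 days from start to end, counting both.
126 = 7 × 18, so the span is exactly 18 full weeks.
Each full week contributes 5 weekdays (Mon–Fri): 18 × 5 = 90.
Total: 90.
Holidays: 1946-05-10 (Fri); 1946-05-17 (Fri); 1946-07-05 (Fri); 1946-07-09 (Tue).
All 4 holidays fall on weekdays, so subtract 4.
Business days: 90 − 4 = 86.

86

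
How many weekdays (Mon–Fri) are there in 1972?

260

Jan 1, 1972 is a Saturday.
That's 366 days from start to end, counting both.
366 = 7 × 52 + 2, so there are 52 full weeks plus 2 extra days.
Each full week contributes 5 weekdays (Mon–Fri): 52 × 5 = 260.
The 2 extra days are Sat, Sun — none qualify.
Total: 260 + 0 = 260.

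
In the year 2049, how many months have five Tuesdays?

4

A month has five Tuesdays exactly when Tuesday falls within its first (length − 28) days.
Jan: 31 days, starts Fri → 5 of Fri, Sat, Sun
Feb: 28 days, starts Mon → 5 of (none)
Mar: 31 days, starts Mon → 5 of Mon, Tue, Wed ✓
Apr: 30 days, starts Thu → 5 of Thu, Fri
May: 31 days, starts Sat → 5 of Sat, Sun, Mon
Jun: 30 days, starts Tue → 5 of Tue, Wed ✓
Jul: 31 days, starts Thu → 5 of Thu, Fri, Sat
Aug: 31 days, starts Sun → 5 of Sun, Mon, Tue ✓
Sep: 30 days, starts Wed → 5 of Wed, Thu
Oct: 31 days, starts Fri → 5 of Fri, Sat, Sun
Nov: 30 days, starts Mon → 5 of Mon, Tue ✓
Dec: 31 days, starts Wed → 5 of Wed, Thu, Fri
Months with five Tuesdays: Mar, Jun, Aug, Nov.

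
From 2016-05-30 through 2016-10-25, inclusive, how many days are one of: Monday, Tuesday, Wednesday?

2016-05-30 is a Monday.
That's 149 days from start to end, counting both.
149 = 7 × 21 + 2, so there are 21 full weeks plus 2 extra days.
Each full week contributes 3 days from the set (Mon, Tue, Wed): 21 × 3 = 63.
The 2 extra days are Monday, Tuesday — 2 of them qualify.
Total: 63 + 2 = 65.

65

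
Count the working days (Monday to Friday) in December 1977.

22

Dec 1, 1977 is a Thursday.
That's 31 days from start to end, counting both.
31 = 7 × 4 + 3, so there are 4 full weeks plus 3 extra days.
Each full week contributes 5 weekdays (Mon–Fri): 4 × 5 = 20.
The 3 extra days are Thu, Fri, Sat — 2 of them qualify.
Total: 20 + 2 = 22.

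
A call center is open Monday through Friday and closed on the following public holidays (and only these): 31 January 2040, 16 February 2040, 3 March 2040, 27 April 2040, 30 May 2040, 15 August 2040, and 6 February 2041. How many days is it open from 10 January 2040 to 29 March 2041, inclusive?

10 January 2040 is a Tuesday.
That's 445 days from start to end, counting both.
445 = 7 × 63 + 4, so there are 63 full weeks plus 4 extra days.
Each full week contributes 5 weekdays (Mon–Fri): 63 × 5 = 315.
The 4 extra days are Tuesday, Wednesday, Thursday, Friday — 4 of them qualify.
Total: 315 + 4 = 319.
Holidays: 31 January 2040 (Tue); 16 February 2040 (Thu); 3 March 2040 (Sat); 27 April 2040 (Fri); 30 May 2040 (Wed); 15 August 2040 (Wed); 6 February 2041 (Wed).
6 of the 7 holidays fall on weekdays; the rest are weekends and were already excluded.
Business days: 319 − 6 = 313.

313 working days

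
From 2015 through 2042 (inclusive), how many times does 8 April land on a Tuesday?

4

Day of week of April 8 in each year:
2015: Wed, 2016: Fri, 2017: Sat, 2018: Sun, 2019: Mon, 2020: Wed, 2021: Thu, 2022: Fri, 2023: Sat, 2024: Mon, 2025: Tue ✓, 2026: Wed, 2027: Thu, 2028: Sat, 2029: Sun, 2030: Mon, 2031: Tue ✓, 2032: Thu, 2033: Fri, 2034: Sat, 2035: Sun, 2036: Tue ✓, 2037: Wed, 2038: Thu, 2039: Fri, 2040: Sun, 2041: Mon, 2042: Tue ✓
Tuesdays: 2025, 2031, 2036, 2042.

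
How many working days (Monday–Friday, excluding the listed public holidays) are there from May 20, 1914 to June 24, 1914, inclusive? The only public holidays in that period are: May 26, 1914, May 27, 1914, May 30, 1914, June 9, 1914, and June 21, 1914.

May 20, 1914 is a Wednesday.
That's 36 days from start to end, counting both.
36 = 7 × 5 + 1, so there are 5 full weeks plus 1 extra day.
Each full week contributes 5 weekdays (Mon–Fri): 5 × 5 = 25.
The 1 extra day is Wed — 1 of them qualifies.
Total: 25 + 1 = 26.
Holidays: May 26, 1914 (Tue); May 27, 1914 (Wed); May 30, 1914 (Sat); June 9, 1914 (Tue); June 21, 1914 (Sun).
3 of the 5 holidays fall on weekdays; the rest are weekends and were already excluded.
Business days: 26 − 3 = 23.

23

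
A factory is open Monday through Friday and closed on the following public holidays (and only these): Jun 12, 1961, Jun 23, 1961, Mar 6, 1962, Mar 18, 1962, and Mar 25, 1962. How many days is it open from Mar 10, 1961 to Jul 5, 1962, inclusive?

Mar 10, 1961 is a Friday.
The range spans 483 days (inclusive of both endpoints).
483 = 7 × 69, so the span is exactly 69 full weeks.
Each full week contributes 5 weekdays (Mon–Fri): 69 × 5 = 345.
Total: 345.
Holidays: Jun 12, 1961 (Mon); Jun 23, 1961 (Fri); Mar 6, 1962 (Tue); Mar 18, 1962 (Sun); Mar 25, 1962 (Sun).
3 of the 5 holidays fall on weekdays; the rest are weekends and were already excluded.
Business days: 345 − 3 = 342.

342 working days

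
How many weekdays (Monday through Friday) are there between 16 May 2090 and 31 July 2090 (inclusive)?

55

16 May 2090 is a Tuesday.
That's 77 days from start to end, counting both.
77 = 7 × 11, so the span is exactly 11 full weeks.
Each full week contributes 5 weekdays (Mon–Fri): 11 × 5 = 55.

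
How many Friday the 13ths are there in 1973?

2

The 13th falls on a Friday when the month's 13th has weekday Fri.
Jan 13 is Sat; Feb 13 is Tue; Mar 13 is Tue; Apr 13 is Fri ✓; May 13 is Sun; Jun 13 is Wed; Jul 13 is Fri ✓; Aug 13 is Mon; Sep 13 is Thu; Oct 13 is Sat; Nov 13 is Tue; Dec 13 is Thu.
Friday the 13ths: Apr, Jul.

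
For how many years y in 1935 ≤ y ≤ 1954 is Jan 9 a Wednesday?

Day of week of January 9 in each year:
1935: Wed ✓, 1936: Thu, 1937: Sat, 1938: Sun, 1939: Mon, 1940: Tue, 1941: Thu, 1942: Fri, 1943: Sat, 1944: Sun, 1945: Tue, 1946: Wed ✓, 1947: Thu, 1948: Fri, 1949: Sun, 1950: Mon, 1951: Tue, 1952: Wed ✓, 1953: Fri, 1954: Sat
Wednesdays: 1935, 1946, 1952.

3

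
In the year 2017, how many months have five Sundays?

A month has five Sundays exactly when Sunday falls within its first (length − 28) days.
Jan: 31 days, starts Sun → 5 of Sun, Mon, Tue ✓
Feb: 28 days, starts Wed → 5 of (none)
Mar: 31 days, starts Wed → 5 of Wed, Thu, Fri
Apr: 30 days, starts Sat → 5 of Sat, Sun ✓
May: 31 days, starts Mon → 5 of Mon, Tue, Wed
Jun: 30 days, starts Thu → 5 of Thu, Fri
Jul: 31 days, starts Sat → 5 of Sat, Sun, Mon ✓
Aug: 31 days, starts Tue → 5 of Tue, Wed, Thu
Sep: 30 days, starts Fri → 5 of Fri, Sat
Oct: 31 days, starts Sun → 5 of Sun, Mon, Tue ✓
Nov: 30 days, starts Wed → 5 of Wed, Thu
Dec: 31 days, starts Fri → 5 of Fri, Sat, Sun ✓
Months with five Sundays: Jan, Apr, Jul, Oct, Dec.

5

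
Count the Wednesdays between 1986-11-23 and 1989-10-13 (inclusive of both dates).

1986-11-23 is a Sunday.
The range spans 1056 days (inclusive of both endpoints).
1056 = 7 × 150 + 6, so there are 150 full weeks plus 6 extra days.
Each full week contributes one Wednesday: 150 so far.
The 6 extra days are Sunday, Monday, Tuesday, Wednesday, Thursday, Friday — 1 of them qualifies.
Total: 150 + 1 = 151.

151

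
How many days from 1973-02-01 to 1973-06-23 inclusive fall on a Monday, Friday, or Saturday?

1973-02-01 is a Thursday.
That's 143 days from start to end, counting both.
143 = 7 × 20 + 3, so there are 20 full weeks plus 3 extra days.
Each full week contributes 3 days from the set (Mon, Fri, Sat): 20 × 3 = 60.
The 3 extra days are Thu, Fri, Sat — 2 of them qualify.
Total: 60 + 2 = 62.

62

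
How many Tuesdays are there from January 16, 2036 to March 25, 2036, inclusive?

January 16, 2036 is a Wednesday.
The range spans 70 days (inclusive of both endpoints).
70 = 7 × 10, so the span is exactly 10 full weeks.
Each full week contributes one Tuesday: 10 so far.

10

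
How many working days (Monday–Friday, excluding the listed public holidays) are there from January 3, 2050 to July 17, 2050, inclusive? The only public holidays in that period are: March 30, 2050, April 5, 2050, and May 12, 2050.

137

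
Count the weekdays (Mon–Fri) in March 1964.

22

March 1, 1964 is a Sunday.
The range spans 31 days (inclusive of both endpoints).
31 = 7 × 4 + 3, so there are 4 full weeks plus 3 extra days.
Each full week contributes 5 weekdays (Mon–Fri): 4 × 5 = 20.
The 3 extra days are Sun, Mon, Tue — 2 of them qualify.
Total: 20 + 2 = 22.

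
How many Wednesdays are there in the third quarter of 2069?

13

1 July 2069 is a Monday.
That's 92 days from start to end, counting both.
92 = 7 × 13 + 1, so there are 13 full weeks plus 1 extra day.
Each full week contributes one Wednesday: 13 so far.
The 1 extra day is Monday — none qualify.
Total: 13 + 0 = 13.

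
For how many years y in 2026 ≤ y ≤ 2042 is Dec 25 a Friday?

2

Day of week of December 25 in each year:
2026: Fri ✓, 2027: Sat, 2028: Mon, 2029: Tue, 2030: Wed, 2031: Thu, 2032: Sat, 2033: Sun, 2034: Mon, 2035: Tue, 2036: Thu, 2037: Fri ✓, 2038: Sat, 2039: Sun, 2040: Tue, 2041: Wed, 2042: Thu
Fridays: 2026, 2037.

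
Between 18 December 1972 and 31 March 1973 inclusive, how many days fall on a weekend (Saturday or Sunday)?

29

18 December 1972 is a Monday.
That's 104 days from start to end, counting both.
104 = 7 × 14 + 6, so there are 14 full weeks plus 6 extra days.
Each full week contributes 2 weekend days (Sat, Sun): 14 × 2 = 28.
The 6 extra days are Monday, Tuesday, Wednesday, Thursday, Friday, Saturday — 1 of them qualifies.
Total: 28 + 1 = 29.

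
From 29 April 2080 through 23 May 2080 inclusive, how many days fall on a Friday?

3

29 April 2080 is a Monday.
The range spans 25 days (inclusive of both endpoints).
25 = 7 × 3 + 4, so there are 3 full weeks plus 4 extra days.
Each full week contributes one Friday: 3 so far.
The 4 extra days are Mon, Tue, Wed, Thu — none qualify.
Total: 3 + 0 = 3.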